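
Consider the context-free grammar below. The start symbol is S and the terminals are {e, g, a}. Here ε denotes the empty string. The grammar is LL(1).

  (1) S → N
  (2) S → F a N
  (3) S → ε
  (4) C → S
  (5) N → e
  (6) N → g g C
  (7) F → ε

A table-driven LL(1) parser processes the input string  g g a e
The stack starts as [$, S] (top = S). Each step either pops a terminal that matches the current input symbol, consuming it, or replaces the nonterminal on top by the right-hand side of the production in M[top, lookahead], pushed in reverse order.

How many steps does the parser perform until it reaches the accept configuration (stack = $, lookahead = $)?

10

step 1: stack=$ S  input=g g a e $  — expand S → N
step 2: stack=$ N  input=g g a e $  — expand N → g g C
step 3: stack=$ C g g  input=g g a e $  — match g
step 4: stack=$ C g  input=g a e $  — match g
step 5: stack=$ C  input=a e $  — expand C → S
step 6: stack=$ S  input=a e $  — expand S → F a N
step 7: stack=$ N a F  input=a e $  — expand F → ε
step 8: stack=$ N a  input=a e $  — match a
step 9: stack=$ N  input=e $  — expand N → e
step 10: stack=$ e  input=e $  — match e
Accept reached after 10 steps.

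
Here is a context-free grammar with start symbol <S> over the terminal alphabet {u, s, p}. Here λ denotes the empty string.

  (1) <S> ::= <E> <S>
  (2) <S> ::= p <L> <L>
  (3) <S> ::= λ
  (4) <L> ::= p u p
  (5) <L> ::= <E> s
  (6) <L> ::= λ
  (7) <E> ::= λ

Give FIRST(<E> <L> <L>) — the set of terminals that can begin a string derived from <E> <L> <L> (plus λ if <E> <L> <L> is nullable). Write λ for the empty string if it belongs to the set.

FIRST(<E>) = {λ}
FIRST(<S>) = {λ, p}  (via <E> <S>)
FIRST(<L>) = {λ, p, s}  (via <E> s)
FIRST(<E> <L> <L>): take FIRST of each symbol in turn, carrying on past any symbol whose FIRST contains λ; result {λ, p, s}.

{λ, p, s}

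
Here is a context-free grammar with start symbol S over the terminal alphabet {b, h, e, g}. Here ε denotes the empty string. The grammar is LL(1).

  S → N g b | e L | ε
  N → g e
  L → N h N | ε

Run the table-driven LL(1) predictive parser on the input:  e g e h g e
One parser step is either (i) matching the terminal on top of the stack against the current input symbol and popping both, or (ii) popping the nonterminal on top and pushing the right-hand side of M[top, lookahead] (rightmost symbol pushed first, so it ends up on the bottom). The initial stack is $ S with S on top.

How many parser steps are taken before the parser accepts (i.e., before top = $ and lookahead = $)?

step 1: stack=$ S  input=e g e h g e $  — expand S → e L
step 2: stack=$ L e  input=e g e h g e $  — match e
step 3: stack=$ L  input=g e h g e $  — expand L → N h N
step 4: stack=$ N h N  input=g e h g e $  — expand N → g e
step 5: stack=$ N h e g  input=g e h g e $  — match g
step 6: stack=$ N h e  input=e h g e $  — match e
step 7: stack=$ N h  input=h g e $  — match h
step 8: stack=$ N  input=g e $  — expand N → g e
step 9: stack=$ e g  input=g e $  — match g
step 10: stack=$ e  input=e $  — match e
Accept reached after 10 steps.

10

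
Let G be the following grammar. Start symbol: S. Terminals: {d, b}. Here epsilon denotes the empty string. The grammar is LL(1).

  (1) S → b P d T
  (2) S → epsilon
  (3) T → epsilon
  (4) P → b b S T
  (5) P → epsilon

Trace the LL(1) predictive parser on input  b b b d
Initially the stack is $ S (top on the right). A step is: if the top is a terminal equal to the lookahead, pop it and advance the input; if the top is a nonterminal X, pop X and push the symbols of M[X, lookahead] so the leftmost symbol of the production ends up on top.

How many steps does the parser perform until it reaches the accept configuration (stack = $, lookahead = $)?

     Stack          Input      Action
  1  $ S            b b b d $  expand S → b P d T
  2  $ T d P b      b b b d $  match b
  3  $ T d P        b b d $    expand P → b b S T
  4  $ T d T S b b  b b d $    match b
  5  $ T d T S b    b d $      match b
  6  $ T d T S      d $        expand S → epsilon
  7  $ T d T        d $        expand T → epsilon
  8  $ T d          d $        match d
  9  $ T            $          expand T → epsilon
Accept reached after 9 steps.

9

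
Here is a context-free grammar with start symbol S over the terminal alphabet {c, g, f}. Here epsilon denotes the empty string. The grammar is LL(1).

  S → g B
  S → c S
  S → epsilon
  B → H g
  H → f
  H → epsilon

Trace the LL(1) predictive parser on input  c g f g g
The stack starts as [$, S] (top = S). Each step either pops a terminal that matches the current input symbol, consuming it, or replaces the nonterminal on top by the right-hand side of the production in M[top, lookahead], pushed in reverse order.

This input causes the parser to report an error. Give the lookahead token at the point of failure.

g

     Stack  Input        Action
  1  $ S    c g f g g $  expand S → c S
  2  $ S c  c g f g g $  match c
  3  $ S    g f g g $    expand S → g B
  4  $ B g  g f g g $    match g
  5  $ B    f g g $      expand B → H g
  6  $ g H  f g g $      expand H → f
  7  $ g f  f g g $      match f
  8  $ g    g g $        match g
  9  $      g $          error: stack empty but input remains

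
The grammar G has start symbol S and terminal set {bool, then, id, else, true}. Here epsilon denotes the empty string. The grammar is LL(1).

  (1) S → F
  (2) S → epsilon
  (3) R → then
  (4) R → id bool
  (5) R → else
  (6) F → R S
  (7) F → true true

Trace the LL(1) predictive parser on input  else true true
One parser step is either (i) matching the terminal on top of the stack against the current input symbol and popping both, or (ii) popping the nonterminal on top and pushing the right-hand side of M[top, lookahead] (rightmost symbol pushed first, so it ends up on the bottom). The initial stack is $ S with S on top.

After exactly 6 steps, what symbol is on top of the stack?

true

     Stack     Input             Action
  1  $ S       else true true $  expand S → F
  2  $ F       else true true $  expand F → R S
  3  $ S R     else true true $  expand R → else
  4  $ S else  else true true $  match else
  5  $ S       true true $       expand S → F
  6  $ F       true true $       expand F → true true
Stack after step 6: $ true true (top = true).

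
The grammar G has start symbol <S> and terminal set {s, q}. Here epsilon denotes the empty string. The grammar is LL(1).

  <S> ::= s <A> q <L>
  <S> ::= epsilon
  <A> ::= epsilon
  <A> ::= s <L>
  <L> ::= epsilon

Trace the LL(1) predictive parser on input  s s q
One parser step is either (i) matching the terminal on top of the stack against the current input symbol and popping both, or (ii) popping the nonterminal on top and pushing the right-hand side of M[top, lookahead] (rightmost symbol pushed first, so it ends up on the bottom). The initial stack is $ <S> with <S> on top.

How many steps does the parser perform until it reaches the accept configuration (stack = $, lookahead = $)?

7

step 1: stack=$ <S>  input=s s q $  — expand <S> ::= s <A> q <L>
step 2: stack=$ <L> q <A> s  input=s s q $  — match s
step 3: stack=$ <L> q <A>  input=s q $  — expand <A> ::= s <L>
step 4: stack=$ <L> q <L> s  input=s q $  — match s
step 5: stack=$ <L> q <L>  input=q $  — expand <L> ::= epsilon
step 6: stack=$ <L> q  input=q $  — match q
step 7: stack=$ <L>  input=$  — expand <L> ::= epsilon
Accept reached after 7 steps.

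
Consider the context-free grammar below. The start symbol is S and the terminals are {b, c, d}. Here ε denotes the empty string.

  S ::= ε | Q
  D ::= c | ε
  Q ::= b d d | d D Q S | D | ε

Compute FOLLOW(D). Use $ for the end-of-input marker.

FIRST(D) = {ε, c}
FIRST(Q) = {ε, b, c, d}  (via D)
FIRST(S) = {ε, b, c, d}  (via Q)
FOLLOW(S) includes $ since S is the start symbol.
FOLLOW(S): in Q::=d D Q S, the suffix after S is empty, so FOLLOW(S) ⊇ FOLLOW(Q) = {$, b, c, d}. Thus FOLLOW(S) = {$, b, c, d}.
FOLLOW(Q): in S::=Q, the suffix after Q is empty, so FOLLOW(Q) ⊇ FOLLOW(S) = {$, b, c, d}; in Q::=d D Q S, Q is followed by S with FIRST {ε, b, c, d}; in Q::=d D Q S, the suffix after Q is nullable (adds nothing new). Thus FOLLOW(Q) = {$, b, c, d}.
FOLLOW(D): in Q::=d D Q S, D is followed by Q S with FIRST {ε, b, c, d}; in Q::=d D Q S, the suffix after D is nullable, so FOLLOW(D) ⊇ FOLLOW(Q) = {$, b, c, d}; in Q::=D, the suffix after D is empty, so FOLLOW(D) ⊇ FOLLOW(Q) = {$, b, c, d}. Thus FOLLOW(D) = {$, b, c, d}.

{$, b, c, d}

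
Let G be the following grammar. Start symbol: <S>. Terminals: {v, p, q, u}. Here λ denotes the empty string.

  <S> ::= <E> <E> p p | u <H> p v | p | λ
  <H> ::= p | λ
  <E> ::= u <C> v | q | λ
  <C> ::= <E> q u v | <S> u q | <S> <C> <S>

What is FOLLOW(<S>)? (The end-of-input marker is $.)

{$, p, q, u, v}

FIRST(<H>): from <H>::=p we get {p}; from <H>::=λ we get {λ}. So FIRST(<H>) = {λ, p}.
FIRST(<E>): from <E>::=u <C> v we get {u}; from <E>::=q we get {q}; from <E>::=λ we get {λ}. So FIRST(<E>) = {λ, q, u}.
FIRST(<S>): from <S>::=<E> <E> p p we get {p, q, u}; from <S>::=u <H> p v we get {u}; from <S>::=p we get {p}; from <S>::=λ we get {λ}. So FIRST(<S>) = {λ, p, q, u}.
FIRST(<C>): from <C>::=<E> q u v we get {q, u}; from <C>::=<S> u q we get {p, q, u}; from <C>::=<S> <C> <S> we get {p, q, u}. So FIRST(<C>) = {p, q, u}.
FOLLOW(<S>) includes $ since <S> is the start symbol.
FOLLOW(<H>): in <S>::=u <H> p v, <H> is followed by p v with FIRST {p}. Thus FOLLOW(<H>) = {p}.
FOLLOW(<E>): in <S>::=<E> <E> p p (occurrence 1), <E> is followed by <E> p p with FIRST {p, q, u}; in <S>::=<E> <E> p p (occurrence 2), <E> is followed by p p with FIRST {p}; in <C>::=<E> q u v, <E> is followed by q u v with FIRST {q}. Thus FOLLOW(<E>) = {p, q, u}.
FOLLOW(<C>): in <E>::=u <C> v, <C> is followed by v with FIRST {v}; in <C>::=<S> <C> <S>, <C> is followed by <S> with FIRST {λ, p, q, u}; in <C>::=<S> <C> <S>, the suffix after <C> is nullable (adds nothing new). Thus FOLLOW(<C>) = {p, q, u, v}.
FOLLOW(<S>): in <C>::=<S> u q, <S> is followed by u q with FIRST {u}; in <C>::=<S> <C> <S> (occurrence 1), <S> is followed by <C> <S> with FIRST {p, q, u}; in <C>::=<S> <C> <S> (occurrence 2), the suffix after <S> is empty, so FOLLOW(<S>) ⊇ FOLLOW(<C>) = {p, q, u, v}. Thus FOLLOW(<S>) = {$, p, q, u, v}.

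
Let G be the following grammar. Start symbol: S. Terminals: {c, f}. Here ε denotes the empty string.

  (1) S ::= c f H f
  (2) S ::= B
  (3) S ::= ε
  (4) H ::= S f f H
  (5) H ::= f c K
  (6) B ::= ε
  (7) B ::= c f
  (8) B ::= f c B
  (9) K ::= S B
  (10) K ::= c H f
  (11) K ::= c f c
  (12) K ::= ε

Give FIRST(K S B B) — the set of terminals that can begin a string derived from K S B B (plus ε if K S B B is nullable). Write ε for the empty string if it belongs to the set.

FIRST(B) = {ε, c, f}
FIRST(S) = {ε, c, f}  (via B)
FIRST(H) = {c, f}  (via S f f H)
FIRST(K) = {ε, c, f}  (via S B)
FIRST(K S B B): take FIRST of each symbol in turn, carrying on past any symbol whose FIRST contains ε; result {ε, c, f}.

{ε, c, f}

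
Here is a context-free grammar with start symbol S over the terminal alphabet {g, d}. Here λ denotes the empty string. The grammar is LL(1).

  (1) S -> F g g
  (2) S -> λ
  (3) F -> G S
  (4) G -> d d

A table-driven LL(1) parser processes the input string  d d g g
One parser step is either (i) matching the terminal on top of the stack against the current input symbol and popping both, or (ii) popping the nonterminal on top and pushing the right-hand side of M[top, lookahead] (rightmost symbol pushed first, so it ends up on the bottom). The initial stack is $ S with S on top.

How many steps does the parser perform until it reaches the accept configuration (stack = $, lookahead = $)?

8

step 1: stack=$ S  input=d d g g $  — expand S -> F g g
step 2: stack=$ g g F  input=d d g g $  — expand F -> G S
step 3: stack=$ g g S G  input=d d g g $  — expand G -> d d
step 4: stack=$ g g S d d  input=d d g g $  — match d
step 5: stack=$ g g S d  input=d g g $  — match d
step 6: stack=$ g g S  input=g g $  — expand S -> λ
step 7: stack=$ g g  input=g g $  — match g
step 8: stack=$ g  input=g $  — match g
Accept reached after 8 steps.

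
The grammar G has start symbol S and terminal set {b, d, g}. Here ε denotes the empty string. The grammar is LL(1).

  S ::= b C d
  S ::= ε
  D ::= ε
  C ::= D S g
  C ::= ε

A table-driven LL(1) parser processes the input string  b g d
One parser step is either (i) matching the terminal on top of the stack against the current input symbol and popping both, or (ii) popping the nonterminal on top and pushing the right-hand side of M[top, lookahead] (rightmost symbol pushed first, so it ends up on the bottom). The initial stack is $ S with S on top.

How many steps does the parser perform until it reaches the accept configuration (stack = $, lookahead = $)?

     Stack      Input    Action
  1  $ S        b g d $  expand S ::= b C d
  2  $ d C b    b g d $  match b
  3  $ d C      g d $    expand C ::= D S g
  4  $ d g S D  g d $    expand D ::= ε
  5  $ d g S    g d $    expand S ::= ε
  6  $ d g      g d $    match g
  7  $ d        d $      match d
Accept reached after 7 steps.

7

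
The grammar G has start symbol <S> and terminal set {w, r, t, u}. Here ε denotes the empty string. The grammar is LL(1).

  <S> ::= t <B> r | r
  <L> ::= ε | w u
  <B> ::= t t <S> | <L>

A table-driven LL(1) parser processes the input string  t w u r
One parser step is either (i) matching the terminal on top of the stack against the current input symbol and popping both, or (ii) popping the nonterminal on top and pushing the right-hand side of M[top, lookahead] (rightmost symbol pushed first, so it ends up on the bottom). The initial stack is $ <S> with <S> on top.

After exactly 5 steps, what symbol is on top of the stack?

     Stack      Input      Action
  1  $ <S>      t w u r $  expand <S> ::= t <B> r
  2  $ r <B> t  t w u r $  match t
  3  $ r <B>    w u r $    expand <B> ::= <L>
  4  $ r <L>    w u r $    expand <L> ::= w u
  5  $ r u w    w u r $    match w
Stack after step 5: $ r u (top = u).

u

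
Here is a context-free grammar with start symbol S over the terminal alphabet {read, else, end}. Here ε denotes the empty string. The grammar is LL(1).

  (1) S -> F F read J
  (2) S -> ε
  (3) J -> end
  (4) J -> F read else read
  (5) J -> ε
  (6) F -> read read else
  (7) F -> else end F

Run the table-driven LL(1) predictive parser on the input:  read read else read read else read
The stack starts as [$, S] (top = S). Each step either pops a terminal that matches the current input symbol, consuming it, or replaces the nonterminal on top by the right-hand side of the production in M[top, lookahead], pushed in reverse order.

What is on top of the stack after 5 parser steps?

step 1: stack=$ S  input=read read else read read else read $  — expand S -> F F read J
step 2: stack=$ J read F F  input=read read else read read else read $  — expand F -> read read else
step 3: stack=$ J read F else read read  input=read read else read read else read $  — match read
step 4: stack=$ J read F else read  input=read else read read else read $  — match read
step 5: stack=$ J read F else  input=else read read else read $  — match else
Stack after step 5: $ J read F (top = F).

F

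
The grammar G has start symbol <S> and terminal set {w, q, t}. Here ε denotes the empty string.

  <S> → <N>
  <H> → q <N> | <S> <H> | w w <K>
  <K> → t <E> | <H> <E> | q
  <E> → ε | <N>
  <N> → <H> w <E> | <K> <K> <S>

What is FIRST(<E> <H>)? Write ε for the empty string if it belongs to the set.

{q, t, w}

FIRST(<S>): from <S>→<N> we get {q, t, w}. So FIRST(<S>) = {q, t, w}.
FIRST(<H>): from <H>→q <N> we get {q}; from <H>→<S> <H> we get {q, t, w}; from <H>→w w <K> we get {w}. So FIRST(<H>) = {q, t, w}.
FIRST(<K>): from <K>→t <E> we get {t}; from <K>→<H> <E> we get {q, t, w}; from <K>→q we get {q}. So FIRST(<K>) = {q, t, w}.
FIRST(<N>): from <N>→<H> w <E> we get {q, t, w}; from <N>→<K> <K> <S> we get {q, t, w}. So FIRST(<N>) = {q, t, w}.
FIRST(<E>): from <E>→ε we get {ε}; from <E>→<N> we get {q, t, w}. So FIRST(<E>) = {ε, q, t, w}.
FIRST(<E> <H>): take FIRST of each symbol in turn, carrying on past any symbol whose FIRST contains ε; result {q, t, w}.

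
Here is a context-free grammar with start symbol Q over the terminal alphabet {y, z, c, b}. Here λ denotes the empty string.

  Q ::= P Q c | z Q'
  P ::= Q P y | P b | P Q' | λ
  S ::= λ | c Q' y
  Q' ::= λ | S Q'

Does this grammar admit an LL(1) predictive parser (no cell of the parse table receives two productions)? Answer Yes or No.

FIRST(Q) = {b, c, z}
FIRST(P) = {λ, b, c, z}
FIRST(S) = {λ, c}
FIRST(Q') = {λ, c}
FOLLOW(Q) = {$, b, c, y, z}
FOLLOW(P) = {b, c, y, z}
FOLLOW(S) = {$, b, c, y, z}
FOLLOW(Q') = {$, b, c, y, z}
Cell M[P, b] receives both P ::= Q P y and P ::= P b and P ::= P Q' and P ::= λ — the grammar is not LL(1).

No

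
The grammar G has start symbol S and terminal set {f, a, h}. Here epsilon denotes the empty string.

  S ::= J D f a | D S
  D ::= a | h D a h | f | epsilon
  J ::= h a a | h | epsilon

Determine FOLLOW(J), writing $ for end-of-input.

{a, f, h}

FIRST(D) = {epsilon, a, f, h}
FIRST(J) = {epsilon, h}
FIRST(S) = {a, f, h}  (via J D f a, D S)
FOLLOW(S) includes $ since S is the start symbol.
FOLLOW(S): in S::=D S, the suffix after S is empty (adds nothing new). Thus FOLLOW(S) = {$}.
FOLLOW(D): in S::=J D f a, D is followed by f a with FIRST {f}; in S::=D S, D is followed by S with FIRST {a, f, h}; in D::=h D a h, D is followed by a h with FIRST {a}. Thus FOLLOW(D) = {a, f, h}.
FOLLOW(J): in S::=J D f a, J is followed by D f a with FIRST {a, f, h}. Thus FOLLOW(J) = {a, f, h}.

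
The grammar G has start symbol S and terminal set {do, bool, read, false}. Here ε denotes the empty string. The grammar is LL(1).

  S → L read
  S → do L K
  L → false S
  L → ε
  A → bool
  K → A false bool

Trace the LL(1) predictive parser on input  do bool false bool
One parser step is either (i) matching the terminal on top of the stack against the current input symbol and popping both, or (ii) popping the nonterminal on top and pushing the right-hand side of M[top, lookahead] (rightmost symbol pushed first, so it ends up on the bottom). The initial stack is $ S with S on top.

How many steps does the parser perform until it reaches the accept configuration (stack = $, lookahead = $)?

     Stack              Input                 Action
  1  $ S                do bool false bool $  expand S → do L K
  2  $ K L do           do bool false bool $  match do
  3  $ K L              bool false bool $     expand L → ε
  4  $ K                bool false bool $     expand K → A false bool
  5  $ bool false A     bool false bool $     expand A → bool
  6  $ bool false bool  bool false bool $     match bool
  7  $ bool false       false bool $          match false
  8  $ bool             bool $                match bool
Accept reached after 8 steps.

8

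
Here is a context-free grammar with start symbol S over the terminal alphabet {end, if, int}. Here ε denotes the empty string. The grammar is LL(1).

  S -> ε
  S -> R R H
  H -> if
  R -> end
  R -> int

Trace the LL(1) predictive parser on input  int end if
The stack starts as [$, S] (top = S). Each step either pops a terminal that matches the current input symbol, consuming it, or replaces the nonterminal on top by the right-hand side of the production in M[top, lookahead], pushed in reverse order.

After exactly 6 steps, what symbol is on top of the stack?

if

     Stack      Input         Action
  1  $ S        int end if $  expand S -> R R H
  2  $ H R R    int end if $  expand R -> int
  3  $ H R int  int end if $  match int
  4  $ H R      end if $      expand R -> end
  5  $ H end    end if $      match end
  6  $ H        if $          expand H -> if
Stack after step 6: $ if (top = if).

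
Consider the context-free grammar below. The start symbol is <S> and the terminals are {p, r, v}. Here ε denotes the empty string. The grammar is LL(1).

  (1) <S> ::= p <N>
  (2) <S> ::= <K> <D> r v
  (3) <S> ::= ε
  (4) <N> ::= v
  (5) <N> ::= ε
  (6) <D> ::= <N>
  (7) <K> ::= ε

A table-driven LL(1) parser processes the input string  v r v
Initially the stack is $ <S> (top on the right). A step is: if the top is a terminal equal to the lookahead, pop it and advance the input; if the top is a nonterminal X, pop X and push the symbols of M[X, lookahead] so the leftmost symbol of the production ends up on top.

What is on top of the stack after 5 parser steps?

step 1: stack=$ <S>  input=v r v $  — expand <S> ::= <K> <D> r v
step 2: stack=$ v r <D> <K>  input=v r v $  — expand <K> ::= ε
step 3: stack=$ v r <D>  input=v r v $  — expand <D> ::= <N>
step 4: stack=$ v r <N>  input=v r v $  — expand <N> ::= v
step 5: stack=$ v r v  input=v r v $  — match v
Stack after step 5: $ v r (top = r).

r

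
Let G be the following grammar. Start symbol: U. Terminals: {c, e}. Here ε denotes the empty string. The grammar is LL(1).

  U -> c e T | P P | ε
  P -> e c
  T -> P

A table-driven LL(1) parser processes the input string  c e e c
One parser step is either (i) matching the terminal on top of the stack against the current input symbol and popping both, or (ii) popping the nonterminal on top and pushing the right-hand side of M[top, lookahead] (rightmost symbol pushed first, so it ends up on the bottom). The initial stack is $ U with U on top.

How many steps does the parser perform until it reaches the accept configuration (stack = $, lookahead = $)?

7

     Stack    Input      Action
  1  $ U      c e e c $  expand U -> c e T
  2  $ T e c  c e e c $  match c
  3  $ T e    e e c $    match e
  4  $ T      e c $      expand T -> P
  5  $ P      e c $      expand P -> e c
  6  $ c e    e c $      match e
  7  $ c      c $        match c
Accept reached after 7 steps.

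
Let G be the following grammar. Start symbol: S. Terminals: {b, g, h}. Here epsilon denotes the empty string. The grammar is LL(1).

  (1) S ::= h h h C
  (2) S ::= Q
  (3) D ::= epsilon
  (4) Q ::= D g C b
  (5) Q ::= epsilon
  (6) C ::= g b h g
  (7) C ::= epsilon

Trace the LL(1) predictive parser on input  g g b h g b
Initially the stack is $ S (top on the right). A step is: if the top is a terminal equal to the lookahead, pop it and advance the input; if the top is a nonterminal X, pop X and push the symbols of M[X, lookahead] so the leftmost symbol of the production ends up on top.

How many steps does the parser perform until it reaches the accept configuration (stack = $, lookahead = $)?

step 1: stack=$ S  input=g g b h g b $  — expand S ::= Q
step 2: stack=$ Q  input=g g b h g b $  — expand Q ::= D g C b
step 3: stack=$ b C g D  input=g g b h g b $  — expand D ::= epsilon
step 4: stack=$ b C g  input=g g b h g b $  — match g
step 5: stack=$ b C  input=g b h g b $  — expand C ::= g b h g
step 6: stack=$ b g h b g  input=g b h g b $  — match g
step 7: stack=$ b g h b  input=b h g b $  — match b
step 8: stack=$ b g h  input=h g b $  — match h
step 9: stack=$ b g  input=g b $  — match g
step 10: stack=$ b  input=b $  — match b
Accept reached after 10 steps.

10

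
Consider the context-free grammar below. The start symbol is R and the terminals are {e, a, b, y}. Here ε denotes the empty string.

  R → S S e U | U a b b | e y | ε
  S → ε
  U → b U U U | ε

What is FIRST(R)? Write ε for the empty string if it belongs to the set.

FIRST(S) = {ε}
FIRST(U) = {ε, b}
FIRST(R) = {ε, a, b, e}  (via S S e U, U a b b)

{ε, a, b, e}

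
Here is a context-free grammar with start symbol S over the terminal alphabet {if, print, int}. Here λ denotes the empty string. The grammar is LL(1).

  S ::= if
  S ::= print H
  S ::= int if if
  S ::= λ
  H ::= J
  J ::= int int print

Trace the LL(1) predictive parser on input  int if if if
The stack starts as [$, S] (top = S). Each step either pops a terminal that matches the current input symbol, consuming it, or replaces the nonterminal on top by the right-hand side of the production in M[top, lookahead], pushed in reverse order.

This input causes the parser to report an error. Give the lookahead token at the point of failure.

     Stack        Input           Action
  1  $ S          int if if if $  expand S ::= int if if
  2  $ if if int  int if if if $  match int
  3  $ if if      if if if $      match if
  4  $ if         if if $         match if
  5  $            if $            error: stack empty but input remains

if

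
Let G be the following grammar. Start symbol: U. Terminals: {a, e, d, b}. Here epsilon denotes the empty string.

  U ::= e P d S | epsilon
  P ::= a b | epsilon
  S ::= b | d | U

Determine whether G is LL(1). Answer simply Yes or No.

Yes

FIRST(U) = {epsilon, e}
FIRST(P) = {epsilon, a}
FIRST(S) = {epsilon, b, d, e}
FOLLOW(U) = {$}
FOLLOW(P) = {d}
FOLLOW(S) = {$}
Each cell of M receives at most one production.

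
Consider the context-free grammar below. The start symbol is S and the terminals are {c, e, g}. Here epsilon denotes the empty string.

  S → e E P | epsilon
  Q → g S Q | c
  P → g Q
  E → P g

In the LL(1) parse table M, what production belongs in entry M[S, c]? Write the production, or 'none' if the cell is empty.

S → epsilon

FIRST(S): from S→e E P we get {e}; from S→epsilon we get {epsilon}. So FIRST(S) = {epsilon, e}.
FIRST(Q): from Q→g S Q we get {g}; from Q→c we get {c}. So FIRST(Q) = {c, g}.
FIRST(P): from P→g Q we get {g}. So FIRST(P) = {g}.
FIRST(E): from E→P g we get {g}. So FIRST(E) = {g}.
FOLLOW(S) includes $ since S is the start symbol.
FOLLOW(S): in Q→g S Q, S is followed by Q with FIRST {c, g}. Thus FOLLOW(S) = {$, c, g}.
For S → e E P: FIRST(e E P) = {e}, so it goes in M[S, t] for t ∈ {e}.
For S → epsilon: FIRST(epsilon) = {epsilon}, so it goes in M[S, t] for t ∈ {}; since epsilon ∈ FIRST, also for every t ∈ FOLLOW(S) = {$, c, g}.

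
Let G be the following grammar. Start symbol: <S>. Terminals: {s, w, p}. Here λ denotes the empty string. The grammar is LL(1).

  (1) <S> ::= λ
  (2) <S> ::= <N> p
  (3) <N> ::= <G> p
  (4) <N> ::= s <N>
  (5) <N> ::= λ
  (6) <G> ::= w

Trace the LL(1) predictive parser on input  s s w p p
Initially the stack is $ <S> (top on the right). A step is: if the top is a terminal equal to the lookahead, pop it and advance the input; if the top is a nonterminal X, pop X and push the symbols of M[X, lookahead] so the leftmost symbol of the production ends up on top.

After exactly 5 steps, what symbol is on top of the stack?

<N>

     Stack      Input        Action
  1  $ <S>      s s w p p $  expand <S> ::= <N> p
  2  $ p <N>    s s w p p $  expand <N> ::= s <N>
  3  $ p <N> s  s s w p p $  match s
  4  $ p <N>    s w p p $    expand <N> ::= s <N>
  5  $ p <N> s  s w p p $    match s
Stack after step 5: $ p <N> (top = <N>).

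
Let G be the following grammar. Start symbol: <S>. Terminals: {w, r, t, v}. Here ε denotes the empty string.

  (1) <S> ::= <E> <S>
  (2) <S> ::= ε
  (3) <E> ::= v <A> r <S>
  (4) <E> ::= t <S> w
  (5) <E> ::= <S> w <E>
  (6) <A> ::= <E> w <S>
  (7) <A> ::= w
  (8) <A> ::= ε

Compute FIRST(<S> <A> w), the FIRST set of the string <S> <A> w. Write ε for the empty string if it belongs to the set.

FIRST(<S>): from <S>::=<E> <S> we get {t, v, w}; from <S>::=ε we get {ε}. So FIRST(<S>) = {ε, t, v, w}.
FIRST(<E>): from <E>::=v <A> r <S> we get {v}; from <E>::=t <S> w we get {t}; from <E>::=<S> w <E> we get {t, v, w}. So FIRST(<E>) = {t, v, w}.
FIRST(<A>): from <A>::=<E> w <S> we get {t, v, w}; from <A>::=w we get {w}; from <A>::=ε we get {ε}. So FIRST(<A>) = {ε, t, v, w}.
FIRST(<S> <A> w): take FIRST of each symbol in turn, carrying on past any symbol whose FIRST contains ε; result {t, v, w}.

{t, v, w}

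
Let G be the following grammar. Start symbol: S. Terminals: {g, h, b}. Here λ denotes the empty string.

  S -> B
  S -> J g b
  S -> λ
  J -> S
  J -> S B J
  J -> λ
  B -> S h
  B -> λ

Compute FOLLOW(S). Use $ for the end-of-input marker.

FIRST(S) = {λ, g, h}  (via B, J g b)
FIRST(B) = {λ, g, h}  (via S h)
FIRST(J) = {λ, g, h}  (via S, S B J)
FOLLOW(S) includes $ since S is the start symbol.
FOLLOW(J): in S->J g b, J is followed by g b with FIRST {g}; in J->S B J, the suffix after J is empty (adds nothing new). Thus FOLLOW(J) = {g}.
FOLLOW(S): in J->S, the suffix after S is empty, so FOLLOW(S) ⊇ FOLLOW(J) = {g}; in J->S B J, S is followed by B J with FIRST {λ, g, h}; in J->S B J, the suffix after S is nullable, so FOLLOW(S) ⊇ FOLLOW(J) = {g}; in B->S h, S is followed by h with FIRST {h}. Thus FOLLOW(S) = {$, g, h}.
FOLLOW(B): in S->B, the suffix after B is empty, so FOLLOW(B) ⊇ FOLLOW(S) = {$, g, h}; in J->S B J, B is followed by J with FIRST {λ, g, h}; in J->S B J, the suffix after B is nullable, so FOLLOW(B) ⊇ FOLLOW(J) = {g}. Thus FOLLOW(B) = {$, g, h}.

{$, g, h}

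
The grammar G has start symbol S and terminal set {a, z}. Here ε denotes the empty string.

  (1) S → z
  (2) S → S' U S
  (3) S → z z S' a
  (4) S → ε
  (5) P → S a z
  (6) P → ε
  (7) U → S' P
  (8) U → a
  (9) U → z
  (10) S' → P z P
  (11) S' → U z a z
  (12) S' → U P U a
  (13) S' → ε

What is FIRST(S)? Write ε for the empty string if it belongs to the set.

FIRST(S): from S→z we get {z}; from S→S' U S we get {ε, a, z}; from S→z z S' a we get {z}; from S→ε we get {ε}. So FIRST(S) = {ε, a, z}.
FIRST(P): from P→S a z we get {a, z}; from P→ε we get {ε}. So FIRST(P) = {ε, a, z}.
FIRST(U): from U→S' P we get {ε, a, z}; from U→a we get {a}; from U→z we get {z}. So FIRST(U) = {ε, a, z}.
FIRST(S'): from S'→P z P we get {a, z}; from S'→U z a z we get {a, z}; from S'→U P U a we get {a, z}; from S'→ε we get {ε}. So FIRST(S') = {ε, a, z}.

{ε, a, z}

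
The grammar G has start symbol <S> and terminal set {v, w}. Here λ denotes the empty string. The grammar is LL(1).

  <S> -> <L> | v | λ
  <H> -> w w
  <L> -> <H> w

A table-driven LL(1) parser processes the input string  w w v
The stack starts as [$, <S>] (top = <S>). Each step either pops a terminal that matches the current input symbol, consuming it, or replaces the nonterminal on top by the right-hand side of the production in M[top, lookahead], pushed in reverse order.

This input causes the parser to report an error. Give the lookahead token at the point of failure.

v

     Stack    Input    Action
  1  $ <S>    w w v $  expand <S> -> <L>
  2  $ <L>    w w v $  expand <L> -> <H> w
  3  $ w <H>  w w v $  expand <H> -> w w
  4  $ w w w  w w v $  match w
  5  $ w w    w v $    match w
  6  $ w      v $      error: top is terminal w but lookahead is v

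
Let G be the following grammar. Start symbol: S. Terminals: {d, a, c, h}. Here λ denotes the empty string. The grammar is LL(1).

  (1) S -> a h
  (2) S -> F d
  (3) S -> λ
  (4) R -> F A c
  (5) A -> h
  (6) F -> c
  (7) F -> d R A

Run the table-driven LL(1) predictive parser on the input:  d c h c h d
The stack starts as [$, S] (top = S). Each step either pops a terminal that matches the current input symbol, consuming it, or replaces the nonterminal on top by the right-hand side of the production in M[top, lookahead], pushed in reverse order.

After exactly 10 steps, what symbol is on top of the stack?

h

      Stack        Input          Action
   1  $ S          d c h c h d $  expand S -> F d
   2  $ d F        d c h c h d $  expand F -> d R A
   3  $ d A R d    d c h c h d $  match d
   4  $ d A R      c h c h d $    expand R -> F A c
   5  $ d A c A F  c h c h d $    expand F -> c
   6  $ d A c A c  c h c h d $    match c
   7  $ d A c A    h c h d $      expand A -> h
   8  $ d A c h    h c h d $      match h
   9  $ d A c      c h d $        match c
  10  $ d A        h d $          expand A -> h
Stack after step 10: $ d h (top = h).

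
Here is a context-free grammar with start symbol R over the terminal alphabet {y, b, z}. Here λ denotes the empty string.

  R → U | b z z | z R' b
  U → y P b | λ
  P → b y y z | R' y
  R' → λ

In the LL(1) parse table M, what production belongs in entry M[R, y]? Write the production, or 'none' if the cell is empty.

FIRST(U): from U→y P b we get {y}; from U→λ we get {λ}. So FIRST(U) = {λ, y}.
FIRST(R'): from R'→λ we get {λ}. So FIRST(R') = {λ}.
FIRST(R): from R→U we get {λ, y}; from R→b z z we get {b}; from R→z R' b we get {z}. So FIRST(R) = {λ, b, y, z}.
FIRST(P): from P→b y y z we get {b}; from P→R' y we get {y}. So FIRST(P) = {b, y}.
FOLLOW(R) includes $ since R is the start symbol.
FOLLOW(R): R appears on no right-hand side. Thus FOLLOW(R) = {$}.
For R → U: FIRST(U) = {λ, y}, so it goes in M[R, t] for t ∈ {y}; since λ ∈ FIRST, also for every t ∈ FOLLOW(R) = {$}.
For R → b z z: FIRST(b z z) = {b}, so it goes in M[R, t] for t ∈ {b}.
For R → z R' b: FIRST(z R' b) = {z}, so it goes in M[R, t] for t ∈ {z}.

R → U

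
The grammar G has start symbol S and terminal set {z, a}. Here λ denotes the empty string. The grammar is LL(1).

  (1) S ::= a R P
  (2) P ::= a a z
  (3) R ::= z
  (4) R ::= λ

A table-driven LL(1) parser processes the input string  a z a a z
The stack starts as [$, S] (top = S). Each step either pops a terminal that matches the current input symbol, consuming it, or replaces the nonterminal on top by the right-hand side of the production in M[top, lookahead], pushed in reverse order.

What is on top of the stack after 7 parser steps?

z

     Stack    Input        Action
  1  $ S      a z a a z $  expand S ::= a R P
  2  $ P R a  a z a a z $  match a
  3  $ P R    z a a z $    expand R ::= z
  4  $ P z    z a a z $    match z
  5  $ P      a a z $      expand P ::= a a z
  6  $ z a a  a a z $      match a
  7  $ z a    a z $        match a
Stack after step 7: $ z (top = z).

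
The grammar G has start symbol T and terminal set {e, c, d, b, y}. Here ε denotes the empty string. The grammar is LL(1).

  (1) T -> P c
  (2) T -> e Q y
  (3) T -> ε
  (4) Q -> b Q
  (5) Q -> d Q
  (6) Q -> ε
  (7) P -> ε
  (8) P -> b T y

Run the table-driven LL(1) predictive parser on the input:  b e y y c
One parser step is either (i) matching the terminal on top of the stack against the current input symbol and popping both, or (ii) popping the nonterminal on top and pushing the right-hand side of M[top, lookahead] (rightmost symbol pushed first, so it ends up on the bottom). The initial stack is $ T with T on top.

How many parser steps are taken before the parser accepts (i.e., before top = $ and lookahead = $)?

9

     Stack        Input        Action
  1  $ T          b e y y c $  expand T -> P c
  2  $ c P        b e y y c $  expand P -> b T y
  3  $ c y T b    b e y y c $  match b
  4  $ c y T      e y y c $    expand T -> e Q y
  5  $ c y y Q e  e y y c $    match e
  6  $ c y y Q    y y c $      expand Q -> ε
  7  $ c y y      y y c $      match y
  8  $ c y        y c $        match y
  9  $ c          c $          match c
Accept reached after 9 steps.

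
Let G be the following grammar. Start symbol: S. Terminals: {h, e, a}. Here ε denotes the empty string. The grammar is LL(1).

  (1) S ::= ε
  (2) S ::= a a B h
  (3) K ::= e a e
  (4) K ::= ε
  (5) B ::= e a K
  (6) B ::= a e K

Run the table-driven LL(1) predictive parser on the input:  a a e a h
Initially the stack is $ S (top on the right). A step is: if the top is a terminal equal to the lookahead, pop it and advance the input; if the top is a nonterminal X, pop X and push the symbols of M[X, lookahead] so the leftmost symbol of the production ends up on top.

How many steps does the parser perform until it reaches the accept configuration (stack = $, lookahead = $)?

     Stack      Input        Action
  1  $ S        a a e a h $  expand S ::= a a B h
  2  $ h B a a  a a e a h $  match a
  3  $ h B a    a e a h $    match a
  4  $ h B      e a h $      expand B ::= e a K
  5  $ h K a e  e a h $      match e
  6  $ h K a    a h $        match a
  7  $ h K      h $          expand K ::= ε
  8  $ h        h $          match h
Accept reached after 8 steps.

8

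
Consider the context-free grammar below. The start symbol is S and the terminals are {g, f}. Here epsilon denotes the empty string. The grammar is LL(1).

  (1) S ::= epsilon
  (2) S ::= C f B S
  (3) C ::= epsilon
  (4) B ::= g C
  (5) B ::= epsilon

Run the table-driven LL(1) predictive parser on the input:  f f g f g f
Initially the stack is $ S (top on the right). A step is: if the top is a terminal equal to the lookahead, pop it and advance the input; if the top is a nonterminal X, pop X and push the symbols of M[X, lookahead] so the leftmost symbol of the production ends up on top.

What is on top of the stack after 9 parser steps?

     Stack      Input          Action
  1  $ S        f f g f g f $  expand S ::= C f B S
  2  $ S B f C  f f g f g f $  expand C ::= epsilon
  3  $ S B f    f f g f g f $  match f
  4  $ S B      f g f g f $    expand B ::= epsilon
  5  $ S        f g f g f $    expand S ::= C f B S
  6  $ S B f C  f g f g f $    expand C ::= epsilon
  7  $ S B f    f g f g f $    match f
  8  $ S B      g f g f $      expand B ::= g C
  9  $ S C g    g f g f $      match g
Stack after step 9: $ S C (top = C).

C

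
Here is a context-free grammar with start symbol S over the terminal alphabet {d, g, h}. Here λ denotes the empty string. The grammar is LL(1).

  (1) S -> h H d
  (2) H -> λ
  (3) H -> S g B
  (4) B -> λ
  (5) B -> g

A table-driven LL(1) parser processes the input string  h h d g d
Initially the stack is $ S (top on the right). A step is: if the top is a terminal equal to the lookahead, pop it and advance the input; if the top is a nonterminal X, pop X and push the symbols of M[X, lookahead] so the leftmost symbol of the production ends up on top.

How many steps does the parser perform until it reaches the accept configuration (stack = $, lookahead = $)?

10

step 1: stack=$ S  input=h h d g d $  — expand S -> h H d
step 2: stack=$ d H h  input=h h d g d $  — match h
step 3: stack=$ d H  input=h d g d $  — expand H -> S g B
step 4: stack=$ d B g S  input=h d g d $  — expand S -> h H d
step 5: stack=$ d B g d H h  input=h d g d $  — match h
step 6: stack=$ d B g d H  input=d g d $  — expand H -> λ
step 7: stack=$ d B g d  input=d g d $  — match d
step 8: stack=$ d B g  input=g d $  — match g
step 9: stack=$ d B  input=d $  — expand B -> λ
step 10: stack=$ d  input=d $  — match d
Accept reached after 10 steps.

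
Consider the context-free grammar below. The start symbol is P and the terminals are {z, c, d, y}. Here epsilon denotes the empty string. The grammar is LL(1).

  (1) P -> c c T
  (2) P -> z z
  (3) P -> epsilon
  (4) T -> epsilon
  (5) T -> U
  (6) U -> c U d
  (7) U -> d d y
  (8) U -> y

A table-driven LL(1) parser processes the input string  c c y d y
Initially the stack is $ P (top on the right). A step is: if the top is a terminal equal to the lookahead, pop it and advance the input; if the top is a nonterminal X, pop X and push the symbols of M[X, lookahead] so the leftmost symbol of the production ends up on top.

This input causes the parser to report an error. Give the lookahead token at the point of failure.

step 1: stack=$ P  input=c c y d y $  — expand P -> c c T
step 2: stack=$ T c c  input=c c y d y $  — match c
step 3: stack=$ T c  input=c y d y $  — match c
step 4: stack=$ T  input=y d y $  — expand T -> U
step 5: stack=$ U  input=y d y $  — expand U -> y
step 6: stack=$ y  input=y d y $  — match y
step 7: stack=$  input=d y $  — error: stack empty but input remains

d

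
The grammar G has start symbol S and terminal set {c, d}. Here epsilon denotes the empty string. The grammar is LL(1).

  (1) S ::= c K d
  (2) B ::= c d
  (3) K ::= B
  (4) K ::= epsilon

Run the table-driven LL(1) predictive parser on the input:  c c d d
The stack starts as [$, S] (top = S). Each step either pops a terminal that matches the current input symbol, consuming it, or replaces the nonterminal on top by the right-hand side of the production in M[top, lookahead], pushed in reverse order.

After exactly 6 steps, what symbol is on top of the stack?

d

     Stack    Input      Action
  1  $ S      c c d d $  expand S ::= c K d
  2  $ d K c  c c d d $  match c
  3  $ d K    c d d $    expand K ::= B
  4  $ d B    c d d $    expand B ::= c d
  5  $ d d c  c d d $    match c
  6  $ d d    d d $      match d
Stack after step 6: $ d (top = d).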